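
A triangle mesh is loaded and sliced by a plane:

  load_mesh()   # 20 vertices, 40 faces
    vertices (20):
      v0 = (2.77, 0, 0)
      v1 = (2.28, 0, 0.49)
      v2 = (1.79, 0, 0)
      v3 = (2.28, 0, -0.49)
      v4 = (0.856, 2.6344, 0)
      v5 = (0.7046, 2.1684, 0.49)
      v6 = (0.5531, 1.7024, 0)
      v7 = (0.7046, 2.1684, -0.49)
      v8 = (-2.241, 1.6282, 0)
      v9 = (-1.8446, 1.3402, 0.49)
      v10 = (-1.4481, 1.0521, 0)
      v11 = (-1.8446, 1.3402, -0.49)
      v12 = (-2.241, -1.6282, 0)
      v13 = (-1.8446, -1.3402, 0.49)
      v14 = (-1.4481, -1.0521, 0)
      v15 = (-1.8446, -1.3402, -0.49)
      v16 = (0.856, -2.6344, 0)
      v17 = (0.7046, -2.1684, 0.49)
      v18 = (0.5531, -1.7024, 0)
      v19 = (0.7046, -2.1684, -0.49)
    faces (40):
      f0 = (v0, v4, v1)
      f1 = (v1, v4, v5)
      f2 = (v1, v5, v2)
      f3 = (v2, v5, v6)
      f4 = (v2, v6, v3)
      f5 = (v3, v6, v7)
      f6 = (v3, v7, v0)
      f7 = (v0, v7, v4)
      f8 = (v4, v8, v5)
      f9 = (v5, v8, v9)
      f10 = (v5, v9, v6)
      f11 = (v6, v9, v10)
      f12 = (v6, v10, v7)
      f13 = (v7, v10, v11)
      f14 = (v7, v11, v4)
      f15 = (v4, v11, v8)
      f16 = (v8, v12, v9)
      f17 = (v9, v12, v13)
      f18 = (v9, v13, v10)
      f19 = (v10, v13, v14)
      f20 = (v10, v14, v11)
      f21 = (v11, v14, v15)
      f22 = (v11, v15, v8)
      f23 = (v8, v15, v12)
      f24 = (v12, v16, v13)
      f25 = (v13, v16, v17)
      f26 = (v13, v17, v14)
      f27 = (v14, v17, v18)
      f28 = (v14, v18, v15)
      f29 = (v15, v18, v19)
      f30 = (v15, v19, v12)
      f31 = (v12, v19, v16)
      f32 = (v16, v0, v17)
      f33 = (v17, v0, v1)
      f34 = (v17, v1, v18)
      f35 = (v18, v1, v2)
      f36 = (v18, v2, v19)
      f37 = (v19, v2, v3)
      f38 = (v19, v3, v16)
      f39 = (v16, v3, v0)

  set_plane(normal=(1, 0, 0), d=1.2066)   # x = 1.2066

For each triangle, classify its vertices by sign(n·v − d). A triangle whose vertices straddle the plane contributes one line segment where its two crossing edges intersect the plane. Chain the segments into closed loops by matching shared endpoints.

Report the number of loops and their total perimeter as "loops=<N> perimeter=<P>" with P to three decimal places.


Straddling triangles (16 of 40):
  (v0,v4,v1) [+-+] → (1.2066, 2.15184, 0)–(1.2066, 1.98579, 0.120642)  len=0.2052
  (v1,v4,v5) [+--] → (1.2066, 1.98579, 0.120642)–(1.2066, 1.47744, 0.49)  len=0.6284
  (v1,v5,v2) [+-+] → (1.2066, 1.47744, 0.49)–(1.2066, 1.16551, 0.263374)  len=0.3856
  (v2,v5,v6) [+--] → (1.2066, 1.16551, 0.263374)–(1.2066, 0.802959, 0)  len=0.4481
  (v2,v6,v3) [+-+] → (1.2066, 0.802959, 0)–(1.2066, 1.05817, -0.185428)  len=0.3155
  (v3,v6,v7) [+--] → (1.2066, 1.05817, -0.185428)–(1.2066, 1.47744, -0.49)  len=0.5182
  (v3,v7,v0) [+-+] → (1.2066, 1.47744, -0.49)–(1.2066, 1.64137, -0.370904)  len=0.2026
  (v0,v7,v4) [+--] → (1.2066, 1.64137, -0.370904)–(1.2066, 2.15184, 0)  len=0.6310
  (v16,v0,v17) [-+-] → (1.2066, -2.15184, 0)–(1.2066, -1.64137, 0.370904)  len=0.6310
  (v17,v0,v1) [-++] → (1.2066, -1.64137, 0.370904)–(1.2066, -1.47744, 0.49)  len=0.2026
  (v17,v1,v18) [-+-] → (1.2066, -1.47744, 0.49)–(1.2066, -1.05817, 0.185428)  len=0.5182
  (v18,v1,v2) [-++] → (1.2066, -1.05817, 0.185428)–(1.2066, -0.802959, 0)  len=0.3155
  (v18,v2,v19) [-+-] → (1.2066, -0.802959, 0)–(1.2066, -1.16551, -0.263374)  len=0.4481
  (v19,v2,v3) [-++] → (1.2066, -1.16551, -0.263374)–(1.2066, -1.47744, -0.49)  len=0.3856
  (v19,v3,v16) [-+-] → (1.2066, -1.47744, -0.49)–(1.2066, -1.98579, -0.120642)  len=0.6284
  (v16,v3,v0) [-++] → (1.2066, -1.98579, -0.120642)–(1.2066, -2.15184, 0)  len=0.2052

Chained into 2 loop(s):
  loop 1: 8 segments, perimeter = 3.3346
  loop 2: 8 segments, perimeter = 3.3346
Total perimeter = 6.669

loops=2 perimeter=6.669


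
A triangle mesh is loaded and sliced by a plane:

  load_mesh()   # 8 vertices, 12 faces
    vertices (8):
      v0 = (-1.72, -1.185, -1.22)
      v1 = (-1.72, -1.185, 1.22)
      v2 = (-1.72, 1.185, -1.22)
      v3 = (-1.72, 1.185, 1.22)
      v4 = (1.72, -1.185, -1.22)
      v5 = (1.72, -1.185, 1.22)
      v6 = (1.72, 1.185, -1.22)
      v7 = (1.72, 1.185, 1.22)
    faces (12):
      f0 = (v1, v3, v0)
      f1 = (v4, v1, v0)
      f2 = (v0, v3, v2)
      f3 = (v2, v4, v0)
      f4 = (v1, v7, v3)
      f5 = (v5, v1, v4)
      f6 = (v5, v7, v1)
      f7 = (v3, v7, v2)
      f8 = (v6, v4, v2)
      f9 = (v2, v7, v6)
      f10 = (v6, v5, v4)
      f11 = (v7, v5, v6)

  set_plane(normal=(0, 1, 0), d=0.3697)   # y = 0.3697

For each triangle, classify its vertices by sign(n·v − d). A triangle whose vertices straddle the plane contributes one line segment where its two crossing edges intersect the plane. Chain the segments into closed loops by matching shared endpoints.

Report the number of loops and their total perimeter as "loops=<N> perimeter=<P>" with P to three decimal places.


loops=1 perimeter=11.760

Straddling triangles (8 of 12):
  (v1,v3,v0) [-+-] → (-1.72, 0.3697, 1.22)–(-1.72, 0.3697, 0.380619)  len=0.8394
  (v0,v3,v2) [-++] → (-1.72, 0.3697, 0.380619)–(-1.72, 0.3697, -1.22)  len=1.6006
  (v2,v4,v0) [+--] → (-0.536611, 0.3697, -1.22)–(-1.72, 0.3697, -1.22)  len=1.1834
  (v1,v7,v3) [-++] → (0.536611, 0.3697, 1.22)–(-1.72, 0.3697, 1.22)  len=2.2566
  (v5,v7,v1) [-+-] → (1.72, 0.3697, 1.22)–(0.536611, 0.3697, 1.22)  len=1.1834
  (v6,v4,v2) [+-+] → (1.72, 0.3697, -1.22)–(-0.536611, 0.3697, -1.22)  len=2.2566
  (v6,v5,v4) [+--] → (1.72, 0.3697, -0.380619)–(1.72, 0.3697, -1.22)  len=0.8394
  (v7,v5,v6) [+-+] → (1.72, 0.3697, 1.22)–(1.72, 0.3697, -0.380619)  len=1.6006

Chained into 1 loop(s):
  loop 1: 8 segments, perimeter = 11.7600
Total perimeter = 11.760


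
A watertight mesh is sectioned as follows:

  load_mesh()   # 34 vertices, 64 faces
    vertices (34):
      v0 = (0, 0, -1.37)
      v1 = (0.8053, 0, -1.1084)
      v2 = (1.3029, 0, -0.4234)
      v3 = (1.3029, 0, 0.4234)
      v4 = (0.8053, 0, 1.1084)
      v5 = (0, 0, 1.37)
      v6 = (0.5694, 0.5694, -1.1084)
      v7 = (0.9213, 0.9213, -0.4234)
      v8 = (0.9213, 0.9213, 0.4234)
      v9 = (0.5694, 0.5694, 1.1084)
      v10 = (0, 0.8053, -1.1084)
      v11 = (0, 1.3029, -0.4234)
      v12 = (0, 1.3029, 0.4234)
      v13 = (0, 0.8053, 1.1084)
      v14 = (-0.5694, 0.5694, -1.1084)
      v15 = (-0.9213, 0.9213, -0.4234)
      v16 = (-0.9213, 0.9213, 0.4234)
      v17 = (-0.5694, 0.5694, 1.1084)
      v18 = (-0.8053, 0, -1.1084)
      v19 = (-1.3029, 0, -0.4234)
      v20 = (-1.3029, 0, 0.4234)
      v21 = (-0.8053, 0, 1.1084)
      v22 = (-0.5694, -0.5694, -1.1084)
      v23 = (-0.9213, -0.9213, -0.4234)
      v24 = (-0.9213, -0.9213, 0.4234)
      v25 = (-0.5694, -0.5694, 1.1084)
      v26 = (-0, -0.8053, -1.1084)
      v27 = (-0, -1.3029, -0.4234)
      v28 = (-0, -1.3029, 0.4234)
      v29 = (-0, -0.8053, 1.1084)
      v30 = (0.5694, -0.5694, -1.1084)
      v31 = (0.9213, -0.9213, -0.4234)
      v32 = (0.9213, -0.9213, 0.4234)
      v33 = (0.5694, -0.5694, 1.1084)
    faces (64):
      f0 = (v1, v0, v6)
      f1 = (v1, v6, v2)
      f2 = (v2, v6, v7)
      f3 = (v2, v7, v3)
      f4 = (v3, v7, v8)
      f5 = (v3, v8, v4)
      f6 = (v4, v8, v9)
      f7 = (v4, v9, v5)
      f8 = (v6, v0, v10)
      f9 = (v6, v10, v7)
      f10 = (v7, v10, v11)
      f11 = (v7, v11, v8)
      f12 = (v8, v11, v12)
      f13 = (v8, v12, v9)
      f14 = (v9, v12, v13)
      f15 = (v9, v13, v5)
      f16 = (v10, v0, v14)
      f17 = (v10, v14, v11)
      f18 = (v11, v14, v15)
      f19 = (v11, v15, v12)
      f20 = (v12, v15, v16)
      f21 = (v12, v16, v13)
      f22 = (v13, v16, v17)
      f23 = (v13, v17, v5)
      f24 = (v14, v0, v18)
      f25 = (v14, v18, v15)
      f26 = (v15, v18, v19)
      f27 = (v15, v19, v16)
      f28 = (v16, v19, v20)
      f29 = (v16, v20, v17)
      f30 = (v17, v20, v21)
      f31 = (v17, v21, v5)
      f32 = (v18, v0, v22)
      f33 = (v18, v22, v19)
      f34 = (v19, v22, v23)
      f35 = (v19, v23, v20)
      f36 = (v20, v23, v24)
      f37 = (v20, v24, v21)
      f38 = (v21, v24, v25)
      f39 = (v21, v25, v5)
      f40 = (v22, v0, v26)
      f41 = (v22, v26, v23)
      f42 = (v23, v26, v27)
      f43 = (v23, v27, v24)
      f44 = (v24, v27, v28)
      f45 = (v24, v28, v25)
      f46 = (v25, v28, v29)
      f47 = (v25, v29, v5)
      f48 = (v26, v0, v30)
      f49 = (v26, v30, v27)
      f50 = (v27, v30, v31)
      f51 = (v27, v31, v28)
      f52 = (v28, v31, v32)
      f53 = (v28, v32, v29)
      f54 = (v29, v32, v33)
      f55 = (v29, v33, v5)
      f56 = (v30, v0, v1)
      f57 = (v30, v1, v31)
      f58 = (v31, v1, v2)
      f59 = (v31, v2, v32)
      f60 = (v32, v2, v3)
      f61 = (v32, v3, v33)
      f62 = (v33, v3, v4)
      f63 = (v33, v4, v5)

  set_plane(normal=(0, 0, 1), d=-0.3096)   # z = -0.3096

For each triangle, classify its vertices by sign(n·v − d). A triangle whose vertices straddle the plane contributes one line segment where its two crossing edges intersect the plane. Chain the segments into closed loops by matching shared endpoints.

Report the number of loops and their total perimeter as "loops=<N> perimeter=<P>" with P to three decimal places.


loops=1 perimeter=7.978

Straddling triangles (16 of 64):
  (v2,v7,v3) [--+] → (0.972583, 0.797488, -0.3096)–(1.3029, 0, -0.3096)  len=0.8632
  (v3,v7,v8) [+-+] → (0.972583, 0.797488, -0.3096)–(0.9213, 0.9213, -0.3096)  len=0.1340
  (v7,v11,v8) [--+] → (0.123812, 1.25162, -0.3096)–(0.9213, 0.9213, -0.3096)  len=0.8632
  (v8,v11,v12) [+-+] → (0.123812, 1.25162, -0.3096)–(0, 1.3029, -0.3096)  len=0.1340
  (v11,v15,v12) [--+] → (-0.797488, 0.972583, -0.3096)–(0, 1.3029, -0.3096)  len=0.8632
  (v12,v15,v16) [+-+] → (-0.797488, 0.972583, -0.3096)–(-0.9213, 0.9213, -0.3096)  len=0.1340
  (v15,v19,v16) [--+] → (-1.25162, 0.123812, -0.3096)–(-0.9213, 0.9213, -0.3096)  len=0.8632
  (v16,v19,v20) [+-+] → (-1.25162, 0.123812, -0.3096)–(-1.3029, 0, -0.3096)  len=0.1340
  (v19,v23,v20) [--+] → (-0.972583, -0.797488, -0.3096)–(-1.3029, 0, -0.3096)  len=0.8632
  (v20,v23,v24) [+-+] → (-0.972583, -0.797488, -0.3096)–(-0.9213, -0.9213, -0.3096)  len=0.1340
  (v23,v27,v24) [--+] → (-0.123812, -1.25162, -0.3096)–(-0.9213, -0.9213, -0.3096)  len=0.8632
  (v24,v27,v28) [+-+] → (-0.123812, -1.25162, -0.3096)–(0, -1.3029, -0.3096)  len=0.1340
  (v27,v31,v28) [--+] → (0.797488, -0.972583, -0.3096)–(0, -1.3029, -0.3096)  len=0.8632
  (v28,v31,v32) [+-+] → (0.797488, -0.972583, -0.3096)–(0.9213, -0.9213, -0.3096)  len=0.1340
  (v31,v2,v32) [--+] → (1.25162, -0.123812, -0.3096)–(0.9213, -0.9213, -0.3096)  len=0.8632
  (v32,v2,v3) [+-+] → (1.25162, -0.123812, -0.3096)–(1.3029, 0, -0.3096)  len=0.1340

Chained into 1 loop(s):
  loop 1: 16 segments, perimeter = 7.9776
Total perimeter = 7.978


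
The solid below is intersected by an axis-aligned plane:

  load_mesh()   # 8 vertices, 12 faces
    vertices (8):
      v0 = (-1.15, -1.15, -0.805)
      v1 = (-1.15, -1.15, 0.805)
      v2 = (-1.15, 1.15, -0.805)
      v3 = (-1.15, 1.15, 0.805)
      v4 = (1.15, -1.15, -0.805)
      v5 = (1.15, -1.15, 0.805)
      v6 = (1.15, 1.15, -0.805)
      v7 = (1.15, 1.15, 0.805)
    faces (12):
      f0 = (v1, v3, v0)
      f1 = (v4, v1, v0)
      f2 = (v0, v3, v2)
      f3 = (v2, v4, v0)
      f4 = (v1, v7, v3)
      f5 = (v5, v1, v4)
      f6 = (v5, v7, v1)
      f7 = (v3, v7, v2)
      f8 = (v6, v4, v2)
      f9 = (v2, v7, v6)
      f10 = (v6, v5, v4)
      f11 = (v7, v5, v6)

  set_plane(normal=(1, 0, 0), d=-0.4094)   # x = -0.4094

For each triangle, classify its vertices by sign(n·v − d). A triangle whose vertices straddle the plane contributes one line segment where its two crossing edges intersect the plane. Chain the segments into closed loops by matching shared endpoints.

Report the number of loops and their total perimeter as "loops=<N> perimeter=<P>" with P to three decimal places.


Straddling triangles (8 of 12):
  (v4,v1,v0) [+--] → (-0.4094, -1.15, 0.28658)–(-0.4094, -1.15, -0.805)  len=1.0916
  (v2,v4,v0) [-+-] → (-0.4094, 0.4094, -0.805)–(-0.4094, -1.15, -0.805)  len=1.5594
  (v1,v7,v3) [-+-] → (-0.4094, -0.4094, 0.805)–(-0.4094, 1.15, 0.805)  len=1.5594
  (v5,v1,v4) [+-+] → (-0.4094, -1.15, 0.805)–(-0.4094, -1.15, 0.28658)  len=0.5184
  (v5,v7,v1) [++-] → (-0.4094, -0.4094, 0.805)–(-0.4094, -1.15, 0.805)  len=0.7406
  (v3,v7,v2) [-+-] → (-0.4094, 1.15, 0.805)–(-0.4094, 1.15, -0.28658)  len=1.0916
  (v6,v4,v2) [++-] → (-0.4094, 0.4094, -0.805)–(-0.4094, 1.15, -0.805)  len=0.7406
  (v2,v7,v6) [-++] → (-0.4094, 1.15, -0.28658)–(-0.4094, 1.15, -0.805)  len=0.5184

Chained into 1 loop(s):
  loop 1: 8 segments, perimeter = 7.8200
Total perimeter = 7.820

loops=1 perimeter=7.820


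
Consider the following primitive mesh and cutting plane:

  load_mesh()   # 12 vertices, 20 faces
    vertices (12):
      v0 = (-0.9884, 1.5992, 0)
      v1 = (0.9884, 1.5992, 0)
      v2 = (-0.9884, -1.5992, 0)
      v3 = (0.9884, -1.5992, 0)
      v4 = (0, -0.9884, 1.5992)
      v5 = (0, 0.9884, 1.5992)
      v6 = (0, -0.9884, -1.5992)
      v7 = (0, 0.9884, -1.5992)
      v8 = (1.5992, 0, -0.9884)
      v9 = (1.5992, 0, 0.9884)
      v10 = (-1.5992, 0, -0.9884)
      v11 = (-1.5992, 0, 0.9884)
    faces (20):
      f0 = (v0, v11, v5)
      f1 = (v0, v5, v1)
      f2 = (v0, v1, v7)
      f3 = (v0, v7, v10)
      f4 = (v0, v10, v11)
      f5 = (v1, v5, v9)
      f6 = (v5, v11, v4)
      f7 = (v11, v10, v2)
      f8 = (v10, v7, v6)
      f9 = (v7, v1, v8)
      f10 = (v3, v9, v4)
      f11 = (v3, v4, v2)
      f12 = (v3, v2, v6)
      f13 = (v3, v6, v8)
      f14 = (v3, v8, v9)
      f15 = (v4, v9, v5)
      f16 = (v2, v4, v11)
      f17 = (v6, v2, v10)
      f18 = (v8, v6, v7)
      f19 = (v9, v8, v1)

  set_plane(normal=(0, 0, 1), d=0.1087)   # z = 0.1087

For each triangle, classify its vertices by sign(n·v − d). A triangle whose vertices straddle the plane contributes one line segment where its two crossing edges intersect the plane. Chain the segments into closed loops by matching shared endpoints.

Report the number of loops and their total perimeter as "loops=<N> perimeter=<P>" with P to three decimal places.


loops=1 perimeter=10.539

Straddling triangles (10 of 20):
  (v0,v11,v5) [-++] → (-1.05557, 1.42333, 0.1087)–(-0.921217, 1.55768, 0.1087)  len=0.1900
  (v0,v5,v1) [-+-] → (-0.921217, 1.55768, 0.1087)–(0.921217, 1.55768, 0.1087)  len=1.8424
  (v0,v10,v11) [--+] → (-1.5992, 0, 0.1087)–(-1.05557, 1.42333, 0.1087)  len=1.5236
  (v1,v5,v9) [-++] → (0.921217, 1.55768, 0.1087)–(1.05557, 1.42333, 0.1087)  len=0.1900
  (v11,v10,v2) [+--] → (-1.5992, 0, 0.1087)–(-1.05557, -1.42333, 0.1087)  len=1.5236
  (v3,v9,v4) [-++] → (1.05557, -1.42333, 0.1087)–(0.921217, -1.55768, 0.1087)  len=0.1900
  (v3,v4,v2) [-+-] → (0.921217, -1.55768, 0.1087)–(-0.921217, -1.55768, 0.1087)  len=1.8424
  (v3,v8,v9) [--+] → (1.5992, 0, 0.1087)–(1.05557, -1.42333, 0.1087)  len=1.5236
  (v2,v4,v11) [-++] → (-0.921217, -1.55768, 0.1087)–(-1.05557, -1.42333, 0.1087)  len=0.1900
  (v9,v8,v1) [+--] → (1.5992, 0, 0.1087)–(1.05557, 1.42333, 0.1087)  len=1.5236

Chained into 1 loop(s):
  loop 1: 10 segments, perimeter = 10.5393
Total perimeter = 10.539


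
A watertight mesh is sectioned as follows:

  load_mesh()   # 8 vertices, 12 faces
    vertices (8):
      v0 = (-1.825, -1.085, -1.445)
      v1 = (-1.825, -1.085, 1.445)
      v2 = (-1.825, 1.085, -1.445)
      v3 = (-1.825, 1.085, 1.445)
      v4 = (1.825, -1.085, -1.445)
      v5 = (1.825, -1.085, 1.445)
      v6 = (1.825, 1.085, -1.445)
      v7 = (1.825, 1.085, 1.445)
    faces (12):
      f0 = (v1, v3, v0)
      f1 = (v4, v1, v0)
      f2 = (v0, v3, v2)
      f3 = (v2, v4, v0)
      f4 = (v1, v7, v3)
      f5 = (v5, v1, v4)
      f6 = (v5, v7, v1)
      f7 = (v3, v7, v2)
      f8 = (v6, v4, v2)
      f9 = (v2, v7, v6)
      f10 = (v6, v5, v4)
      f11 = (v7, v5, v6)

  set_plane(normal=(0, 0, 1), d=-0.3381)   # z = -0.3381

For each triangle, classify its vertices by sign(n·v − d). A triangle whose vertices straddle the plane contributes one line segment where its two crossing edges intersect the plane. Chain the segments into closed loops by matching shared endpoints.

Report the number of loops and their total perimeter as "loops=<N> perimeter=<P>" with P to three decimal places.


Straddling triangles (8 of 12):
  (v1,v3,v0) [++-] → (-1.825, -0.253867, -0.3381)–(-1.825, -1.085, -0.3381)  len=0.8311
  (v4,v1,v0) [-+-] → (0.427012, -1.085, -0.3381)–(-1.825, -1.085, -0.3381)  len=2.2520
  (v0,v3,v2) [-+-] → (-1.825, -0.253867, -0.3381)–(-1.825, 1.085, -0.3381)  len=1.3389
  (v5,v1,v4) [++-] → (0.427012, -1.085, -0.3381)–(1.825, -1.085, -0.3381)  len=1.3980
  (v3,v7,v2) [++-] → (-0.427012, 1.085, -0.3381)–(-1.825, 1.085, -0.3381)  len=1.3980
  (v2,v7,v6) [-+-] → (-0.427012, 1.085, -0.3381)–(1.825, 1.085, -0.3381)  len=2.2520
  (v6,v5,v4) [-+-] → (1.825, 0.253867, -0.3381)–(1.825, -1.085, -0.3381)  len=1.3389
  (v7,v5,v6) [++-] → (1.825, 0.253867, -0.3381)–(1.825, 1.085, -0.3381)  len=0.8311

Chained into 1 loop(s):
  loop 1: 8 segments, perimeter = 11.6400
Total perimeter = 11.640

loops=1 perimeter=11.640


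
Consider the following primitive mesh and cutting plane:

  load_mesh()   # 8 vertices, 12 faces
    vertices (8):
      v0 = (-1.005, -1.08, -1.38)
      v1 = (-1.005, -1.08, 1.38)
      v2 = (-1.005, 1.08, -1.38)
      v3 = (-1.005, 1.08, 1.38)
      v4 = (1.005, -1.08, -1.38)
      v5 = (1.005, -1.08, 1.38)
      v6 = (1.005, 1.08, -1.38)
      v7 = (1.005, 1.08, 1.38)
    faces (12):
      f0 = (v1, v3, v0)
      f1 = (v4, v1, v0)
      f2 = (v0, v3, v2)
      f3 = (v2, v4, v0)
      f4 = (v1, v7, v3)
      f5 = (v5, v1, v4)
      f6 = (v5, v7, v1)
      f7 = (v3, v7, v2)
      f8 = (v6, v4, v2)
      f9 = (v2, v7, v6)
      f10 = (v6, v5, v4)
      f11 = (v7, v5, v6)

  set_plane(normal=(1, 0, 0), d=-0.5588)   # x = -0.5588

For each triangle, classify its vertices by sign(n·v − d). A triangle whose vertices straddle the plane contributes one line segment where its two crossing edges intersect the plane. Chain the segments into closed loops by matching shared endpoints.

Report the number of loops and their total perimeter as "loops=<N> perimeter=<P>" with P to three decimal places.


loops=1 perimeter=9.840

Straddling triangles (8 of 12):
  (v4,v1,v0) [+--] → (-0.5588, -1.08, 0.767307)–(-0.5588, -1.08, -1.38)  len=2.1473
  (v2,v4,v0) [-+-] → (-0.5588, 0.600501, -1.38)–(-0.5588, -1.08, -1.38)  len=1.6805
  (v1,v7,v3) [-+-] → (-0.5588, -0.600501, 1.38)–(-0.5588, 1.08, 1.38)  len=1.6805
  (v5,v1,v4) [+-+] → (-0.5588, -1.08, 1.38)–(-0.5588, -1.08, 0.767307)  len=0.6127
  (v5,v7,v1) [++-] → (-0.5588, -0.600501, 1.38)–(-0.5588, -1.08, 1.38)  len=0.4795
  (v3,v7,v2) [-+-] → (-0.5588, 1.08, 1.38)–(-0.5588, 1.08, -0.767307)  len=2.1473
  (v6,v4,v2) [++-] → (-0.5588, 0.600501, -1.38)–(-0.5588, 1.08, -1.38)  len=0.4795
  (v2,v7,v6) [-++] → (-0.5588, 1.08, -0.767307)–(-0.5588, 1.08, -1.38)  len=0.6127

Chained into 1 loop(s):
  loop 1: 8 segments, perimeter = 9.8400
Total perimeter = 9.840


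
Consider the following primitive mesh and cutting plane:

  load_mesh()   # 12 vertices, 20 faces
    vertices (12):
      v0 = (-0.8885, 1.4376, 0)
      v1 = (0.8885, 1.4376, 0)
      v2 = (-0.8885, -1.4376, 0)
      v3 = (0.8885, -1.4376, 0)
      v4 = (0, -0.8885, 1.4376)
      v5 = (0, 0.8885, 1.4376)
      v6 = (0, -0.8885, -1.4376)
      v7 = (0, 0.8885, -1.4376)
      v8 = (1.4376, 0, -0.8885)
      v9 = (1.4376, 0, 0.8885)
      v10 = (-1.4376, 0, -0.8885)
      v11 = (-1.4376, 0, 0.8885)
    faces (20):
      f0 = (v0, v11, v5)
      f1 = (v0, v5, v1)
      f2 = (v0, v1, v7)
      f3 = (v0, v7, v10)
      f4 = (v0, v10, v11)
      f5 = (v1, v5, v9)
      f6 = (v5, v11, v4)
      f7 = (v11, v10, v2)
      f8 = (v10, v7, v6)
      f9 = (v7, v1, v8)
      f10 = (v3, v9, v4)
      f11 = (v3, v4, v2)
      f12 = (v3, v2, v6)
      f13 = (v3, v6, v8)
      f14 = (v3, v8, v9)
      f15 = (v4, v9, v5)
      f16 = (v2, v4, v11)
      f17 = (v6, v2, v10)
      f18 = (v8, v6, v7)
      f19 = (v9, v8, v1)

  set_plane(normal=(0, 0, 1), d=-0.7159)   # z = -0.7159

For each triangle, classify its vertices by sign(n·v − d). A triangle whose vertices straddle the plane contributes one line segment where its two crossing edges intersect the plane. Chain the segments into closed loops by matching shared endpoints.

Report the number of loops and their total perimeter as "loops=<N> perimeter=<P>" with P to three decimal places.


loops=1 perimeter=7.986

Straddling triangles (10 of 20):
  (v0,v1,v7) [++-] → (0.446042, 1.16416, -0.7159)–(-0.446042, 1.16416, -0.7159)  len=0.8921
  (v0,v7,v10) [+--] → (-0.446042, 1.16416, -0.7159)–(-1.33093, 0.279268, -0.7159)  len=1.2514
  (v0,v10,v11) [+-+] → (-1.33093, 0.279268, -0.7159)–(-1.4376, 0, -0.7159)  len=0.2989
  (v11,v10,v2) [+-+] → (-1.4376, 0, -0.7159)–(-1.33093, -0.279268, -0.7159)  len=0.2989
  (v7,v1,v8) [-+-] → (0.446042, 1.16416, -0.7159)–(1.33093, 0.279268, -0.7159)  len=1.2514
  (v3,v2,v6) [++-] → (-0.446042, -1.16416, -0.7159)–(0.446042, -1.16416, -0.7159)  len=0.8921
  (v3,v6,v8) [+--] → (0.446042, -1.16416, -0.7159)–(1.33093, -0.279268, -0.7159)  len=1.2514
  (v3,v8,v9) [+-+] → (1.33093, -0.279268, -0.7159)–(1.4376, 0, -0.7159)  len=0.2989
  (v6,v2,v10) [-+-] → (-0.446042, -1.16416, -0.7159)–(-1.33093, -0.279268, -0.7159)  len=1.2514
  (v9,v8,v1) [+-+] → (1.4376, 0, -0.7159)–(1.33093, 0.279268, -0.7159)  len=0.2989

Chained into 1 loop(s):
  loop 1: 10 segments, perimeter = 7.9856
Total perimeter = 7.986


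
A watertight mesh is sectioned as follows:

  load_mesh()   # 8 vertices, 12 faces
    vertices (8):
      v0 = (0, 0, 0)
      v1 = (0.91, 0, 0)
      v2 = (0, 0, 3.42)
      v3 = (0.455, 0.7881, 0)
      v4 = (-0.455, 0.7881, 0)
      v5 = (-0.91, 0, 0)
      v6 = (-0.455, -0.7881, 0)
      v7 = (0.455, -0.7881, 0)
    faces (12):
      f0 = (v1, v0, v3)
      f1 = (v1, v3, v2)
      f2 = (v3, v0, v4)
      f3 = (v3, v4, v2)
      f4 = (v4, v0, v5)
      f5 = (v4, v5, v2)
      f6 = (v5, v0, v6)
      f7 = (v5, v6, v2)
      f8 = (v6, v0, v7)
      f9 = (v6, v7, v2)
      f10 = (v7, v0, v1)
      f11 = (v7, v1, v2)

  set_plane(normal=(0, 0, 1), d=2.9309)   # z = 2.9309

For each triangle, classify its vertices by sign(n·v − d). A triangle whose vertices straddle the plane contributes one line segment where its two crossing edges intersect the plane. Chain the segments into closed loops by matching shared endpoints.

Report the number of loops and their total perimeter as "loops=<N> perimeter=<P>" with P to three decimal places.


loops=1 perimeter=0.781

Straddling triangles (6 of 12):
  (v1,v3,v2) [--+] → (0.0650703, 0.112708, 2.9309)–(0.130141, 0, 2.9309)  len=0.1301
  (v3,v4,v2) [--+] → (-0.0650703, 0.112708, 2.9309)–(0.0650703, 0.112708, 2.9309)  len=0.1301
  (v4,v5,v2) [--+] → (-0.130141, 0, 2.9309)–(-0.0650703, 0.112708, 2.9309)  len=0.1301
  (v5,v6,v2) [--+] → (-0.0650703, -0.112708, 2.9309)–(-0.130141, 0, 2.9309)  len=0.1301
  (v6,v7,v2) [--+] → (0.0650703, -0.112708, 2.9309)–(-0.0650703, -0.112708, 2.9309)  len=0.1301
  (v7,v1,v2) [--+] → (0.130141, 0, 2.9309)–(0.0650703, -0.112708, 2.9309)  len=0.1301

Chained into 1 loop(s):
  loop 1: 6 segments, perimeter = 0.7809
Total perimeter = 0.781


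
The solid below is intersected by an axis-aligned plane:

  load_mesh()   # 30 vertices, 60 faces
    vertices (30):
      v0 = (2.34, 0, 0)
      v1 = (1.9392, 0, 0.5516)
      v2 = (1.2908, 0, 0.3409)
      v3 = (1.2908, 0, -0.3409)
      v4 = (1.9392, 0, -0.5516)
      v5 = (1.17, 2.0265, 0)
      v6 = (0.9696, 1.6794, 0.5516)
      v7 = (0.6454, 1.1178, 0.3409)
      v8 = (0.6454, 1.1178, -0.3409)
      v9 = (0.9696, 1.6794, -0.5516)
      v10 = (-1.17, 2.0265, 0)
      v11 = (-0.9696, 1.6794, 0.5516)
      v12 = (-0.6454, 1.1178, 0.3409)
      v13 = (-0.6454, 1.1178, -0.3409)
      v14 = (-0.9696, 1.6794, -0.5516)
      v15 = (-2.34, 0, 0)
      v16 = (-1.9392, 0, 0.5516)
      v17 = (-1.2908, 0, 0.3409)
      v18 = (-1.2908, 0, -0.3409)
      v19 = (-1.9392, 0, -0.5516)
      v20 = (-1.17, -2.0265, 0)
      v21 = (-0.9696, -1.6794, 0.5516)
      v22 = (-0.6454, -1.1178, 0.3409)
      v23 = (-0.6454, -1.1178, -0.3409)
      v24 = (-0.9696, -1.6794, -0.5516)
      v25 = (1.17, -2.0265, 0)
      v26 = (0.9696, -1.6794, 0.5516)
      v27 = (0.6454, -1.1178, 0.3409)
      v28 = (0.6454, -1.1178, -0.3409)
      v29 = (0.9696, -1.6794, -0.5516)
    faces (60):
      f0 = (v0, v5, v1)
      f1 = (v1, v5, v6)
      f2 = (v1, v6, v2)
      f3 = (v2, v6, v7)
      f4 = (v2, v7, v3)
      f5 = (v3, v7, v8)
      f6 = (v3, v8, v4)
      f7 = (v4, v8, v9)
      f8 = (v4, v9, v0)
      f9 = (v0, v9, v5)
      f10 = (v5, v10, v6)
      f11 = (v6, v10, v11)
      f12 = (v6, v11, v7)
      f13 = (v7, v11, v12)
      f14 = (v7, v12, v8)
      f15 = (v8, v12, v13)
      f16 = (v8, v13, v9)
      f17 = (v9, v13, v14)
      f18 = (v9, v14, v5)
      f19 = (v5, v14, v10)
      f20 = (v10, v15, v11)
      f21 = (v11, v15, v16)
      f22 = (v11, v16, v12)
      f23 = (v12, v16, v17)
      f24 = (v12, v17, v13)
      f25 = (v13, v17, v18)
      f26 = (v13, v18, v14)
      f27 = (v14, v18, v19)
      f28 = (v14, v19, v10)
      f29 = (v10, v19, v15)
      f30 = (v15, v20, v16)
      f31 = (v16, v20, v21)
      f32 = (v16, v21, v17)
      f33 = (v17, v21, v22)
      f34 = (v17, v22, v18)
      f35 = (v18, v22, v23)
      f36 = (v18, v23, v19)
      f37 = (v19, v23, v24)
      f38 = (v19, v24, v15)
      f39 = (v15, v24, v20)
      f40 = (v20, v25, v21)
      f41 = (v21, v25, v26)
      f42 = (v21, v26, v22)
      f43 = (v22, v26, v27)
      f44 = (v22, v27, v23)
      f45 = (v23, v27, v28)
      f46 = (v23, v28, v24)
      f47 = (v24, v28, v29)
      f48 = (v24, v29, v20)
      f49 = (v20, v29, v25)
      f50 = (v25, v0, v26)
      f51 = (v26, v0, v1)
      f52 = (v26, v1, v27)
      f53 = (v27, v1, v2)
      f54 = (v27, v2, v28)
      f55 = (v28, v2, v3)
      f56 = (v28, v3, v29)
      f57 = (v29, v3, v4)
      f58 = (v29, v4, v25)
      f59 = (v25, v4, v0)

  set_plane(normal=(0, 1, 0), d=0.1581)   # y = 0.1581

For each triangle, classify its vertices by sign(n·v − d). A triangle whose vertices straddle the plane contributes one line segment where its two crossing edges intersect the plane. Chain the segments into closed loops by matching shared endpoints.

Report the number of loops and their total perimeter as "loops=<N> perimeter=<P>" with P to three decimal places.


Straddling triangles (20 of 60):
  (v0,v5,v1) [-+-] → (2.24872, 0.1581, 0)–(1.87919, 0.1581, 0.508566)  len=0.6286
  (v1,v5,v6) [-++] → (1.87919, 0.1581, 0.508566)–(1.84792, 0.1581, 0.5516)  len=0.0532
  (v1,v6,v2) [-+-] → (1.84792, 0.1581, 0.5516)–(1.26056, 0.1581, 0.360735)  len=0.6176
  (v2,v6,v7) [-++] → (1.26056, 0.1581, 0.360735)–(1.19952, 0.1581, 0.3409)  len=0.0642
  (v2,v7,v3) [-+-] → (1.19952, 0.1581, 0.3409)–(1.19952, 0.1581, -0.244467)  len=0.5854
  (v3,v7,v8) [-++] → (1.19952, 0.1581, -0.244467)–(1.19952, 0.1581, -0.3409)  len=0.0964
  (v3,v8,v4) [-+-] → (1.19952, 0.1581, -0.3409)–(1.75621, 0.1581, -0.521799)  len=0.5853
  (v4,v8,v9) [-++] → (1.75621, 0.1581, -0.521799)–(1.84792, 0.1581, -0.5516)  len=0.0964
  (v4,v9,v0) [-+-] → (1.84792, 0.1581, -0.5516)–(2.21099, 0.1581, -0.051928)  len=0.6176
  (v0,v9,v5) [-++] → (2.21099, 0.1581, -0.051928)–(2.24872, 0.1581, 0)  len=0.0642
  (v10,v15,v11) [+-+] → (-2.24872, 0.1581, 0)–(-2.21099, 0.1581, 0.051928)  len=0.0642
  (v11,v15,v16) [+--] → (-2.21099, 0.1581, 0.051928)–(-1.84792, 0.1581, 0.5516)  len=0.6176
  (v11,v16,v12) [+-+] → (-1.84792, 0.1581, 0.5516)–(-1.75621, 0.1581, 0.521799)  len=0.0964
  (v12,v16,v17) [+--] → (-1.75621, 0.1581, 0.521799)–(-1.19952, 0.1581, 0.3409)  len=0.5853
  (v12,v17,v13) [+-+] → (-1.19952, 0.1581, 0.3409)–(-1.19952, 0.1581, 0.244467)  len=0.0964
  (v13,v17,v18) [+--] → (-1.19952, 0.1581, 0.244467)–(-1.19952, 0.1581, -0.3409)  len=0.5854
  (v13,v18,v14) [+-+] → (-1.19952, 0.1581, -0.3409)–(-1.26056, 0.1581, -0.360735)  len=0.0642
  (v14,v18,v19) [+--] → (-1.26056, 0.1581, -0.360735)–(-1.84792, 0.1581, -0.5516)  len=0.6176
  (v14,v19,v10) [+-+] → (-1.84792, 0.1581, -0.5516)–(-1.87919, 0.1581, -0.508566)  len=0.0532
  (v10,v19,v15) [+--] → (-1.87919, 0.1581, -0.508566)–(-2.24872, 0.1581, 0)  len=0.6286

Chained into 2 loop(s):
  loop 1: 10 segments, perimeter = 3.4090
  loop 2: 10 segments, perimeter = 3.4090
Total perimeter = 6.818

loops=2 perimeter=6.818


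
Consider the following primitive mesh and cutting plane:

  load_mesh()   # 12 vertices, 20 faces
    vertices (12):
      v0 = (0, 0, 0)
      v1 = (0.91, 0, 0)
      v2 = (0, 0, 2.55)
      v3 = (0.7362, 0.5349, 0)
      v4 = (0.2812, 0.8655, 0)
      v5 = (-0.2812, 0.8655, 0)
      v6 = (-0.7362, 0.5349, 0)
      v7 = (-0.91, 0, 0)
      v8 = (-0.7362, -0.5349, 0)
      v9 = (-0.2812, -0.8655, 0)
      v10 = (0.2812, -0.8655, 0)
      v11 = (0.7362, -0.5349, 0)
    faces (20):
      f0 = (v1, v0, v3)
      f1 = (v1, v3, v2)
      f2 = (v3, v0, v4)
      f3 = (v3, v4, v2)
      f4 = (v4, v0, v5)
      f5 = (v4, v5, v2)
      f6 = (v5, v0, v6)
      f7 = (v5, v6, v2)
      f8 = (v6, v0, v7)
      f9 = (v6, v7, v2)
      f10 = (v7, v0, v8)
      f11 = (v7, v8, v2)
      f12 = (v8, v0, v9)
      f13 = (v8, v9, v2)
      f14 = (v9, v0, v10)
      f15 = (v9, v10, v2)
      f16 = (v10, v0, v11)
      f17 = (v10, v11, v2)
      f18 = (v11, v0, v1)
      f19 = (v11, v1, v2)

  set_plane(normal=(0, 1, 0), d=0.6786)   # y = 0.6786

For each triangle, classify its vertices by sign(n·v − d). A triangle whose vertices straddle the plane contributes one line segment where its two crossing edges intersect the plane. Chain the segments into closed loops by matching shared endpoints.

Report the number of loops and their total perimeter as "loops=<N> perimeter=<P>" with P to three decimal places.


Straddling triangles (6 of 20):
  (v3,v0,v4) [--+] → (0.220476, 0.6786, 0)–(0.538428, 0.6786, 0)  len=0.3180
  (v3,v4,v2) [-+-] → (0.538428, 0.6786, 0)–(0.220476, 0.6786, 0.550659)  len=0.6359
  (v4,v0,v5) [+-+] → (0.220476, 0.6786, 0)–(-0.220476, 0.6786, 0)  len=0.4410
  (v4,v5,v2) [++-] → (-0.220476, 0.6786, 0.550659)–(0.220476, 0.6786, 0.550659)  len=0.4410
  (v5,v0,v6) [+--] → (-0.220476, 0.6786, 0)–(-0.538428, 0.6786, 0)  len=0.3180
  (v5,v6,v2) [+--] → (-0.538428, 0.6786, 0)–(-0.220476, 0.6786, 0.550659)  len=0.6359

Chained into 1 loop(s):
  loop 1: 6 segments, perimeter = 2.7895
Total perimeter = 2.790

loops=1 perimeter=2.790


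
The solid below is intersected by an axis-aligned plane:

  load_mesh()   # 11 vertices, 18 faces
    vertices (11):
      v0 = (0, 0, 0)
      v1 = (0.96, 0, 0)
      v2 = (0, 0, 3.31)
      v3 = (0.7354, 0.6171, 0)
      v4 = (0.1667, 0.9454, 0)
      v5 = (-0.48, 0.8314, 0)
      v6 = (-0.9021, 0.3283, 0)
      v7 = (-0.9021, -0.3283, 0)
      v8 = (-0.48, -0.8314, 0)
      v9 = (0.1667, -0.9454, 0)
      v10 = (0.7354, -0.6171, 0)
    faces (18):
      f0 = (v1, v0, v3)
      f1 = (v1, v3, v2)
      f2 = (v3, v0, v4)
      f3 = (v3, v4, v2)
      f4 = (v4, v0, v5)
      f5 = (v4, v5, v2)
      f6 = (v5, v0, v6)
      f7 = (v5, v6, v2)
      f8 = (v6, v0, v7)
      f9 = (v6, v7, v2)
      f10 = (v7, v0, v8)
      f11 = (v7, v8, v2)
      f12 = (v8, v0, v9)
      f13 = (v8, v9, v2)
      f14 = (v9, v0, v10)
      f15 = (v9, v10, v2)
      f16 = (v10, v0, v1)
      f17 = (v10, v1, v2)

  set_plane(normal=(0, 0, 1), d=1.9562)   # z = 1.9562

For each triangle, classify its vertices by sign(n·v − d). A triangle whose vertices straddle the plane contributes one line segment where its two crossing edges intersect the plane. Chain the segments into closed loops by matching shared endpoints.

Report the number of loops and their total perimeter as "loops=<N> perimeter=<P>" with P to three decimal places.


Straddling triangles (9 of 18):
  (v1,v3,v2) [--+] → (0.300781, 0.252396, 1.9562)–(0.392643, 0, 1.9562)  len=0.2686
  (v3,v4,v2) [--+] → (0.0681808, 0.386671, 1.9562)–(0.300781, 0.252396, 1.9562)  len=0.2686
  (v4,v5,v2) [--+] → (-0.196321, 0.340045, 1.9562)–(0.0681808, 0.386671, 1.9562)  len=0.2686
  (v5,v6,v2) [--+] → (-0.368962, 0.134276, 1.9562)–(-0.196321, 0.340045, 1.9562)  len=0.2686
  (v6,v7,v2) [--+] → (-0.368962, -0.134276, 1.9562)–(-0.368962, 0.134276, 1.9562)  len=0.2686
  (v7,v8,v2) [--+] → (-0.196321, -0.340045, 1.9562)–(-0.368962, -0.134276, 1.9562)  len=0.2686
  (v8,v9,v2) [--+] → (0.0681808, -0.386671, 1.9562)–(-0.196321, -0.340045, 1.9562)  len=0.2686
  (v9,v10,v2) [--+] → (0.300781, -0.252396, 1.9562)–(0.0681808, -0.386671, 1.9562)  len=0.2686
  (v10,v1,v2) [--+] → (0.392643, 0, 1.9562)–(0.300781, -0.252396, 1.9562)  len=0.2686

Chained into 1 loop(s):
  loop 1: 9 segments, perimeter = 2.4172
Total perimeter = 2.417

loops=1 perimeter=2.417


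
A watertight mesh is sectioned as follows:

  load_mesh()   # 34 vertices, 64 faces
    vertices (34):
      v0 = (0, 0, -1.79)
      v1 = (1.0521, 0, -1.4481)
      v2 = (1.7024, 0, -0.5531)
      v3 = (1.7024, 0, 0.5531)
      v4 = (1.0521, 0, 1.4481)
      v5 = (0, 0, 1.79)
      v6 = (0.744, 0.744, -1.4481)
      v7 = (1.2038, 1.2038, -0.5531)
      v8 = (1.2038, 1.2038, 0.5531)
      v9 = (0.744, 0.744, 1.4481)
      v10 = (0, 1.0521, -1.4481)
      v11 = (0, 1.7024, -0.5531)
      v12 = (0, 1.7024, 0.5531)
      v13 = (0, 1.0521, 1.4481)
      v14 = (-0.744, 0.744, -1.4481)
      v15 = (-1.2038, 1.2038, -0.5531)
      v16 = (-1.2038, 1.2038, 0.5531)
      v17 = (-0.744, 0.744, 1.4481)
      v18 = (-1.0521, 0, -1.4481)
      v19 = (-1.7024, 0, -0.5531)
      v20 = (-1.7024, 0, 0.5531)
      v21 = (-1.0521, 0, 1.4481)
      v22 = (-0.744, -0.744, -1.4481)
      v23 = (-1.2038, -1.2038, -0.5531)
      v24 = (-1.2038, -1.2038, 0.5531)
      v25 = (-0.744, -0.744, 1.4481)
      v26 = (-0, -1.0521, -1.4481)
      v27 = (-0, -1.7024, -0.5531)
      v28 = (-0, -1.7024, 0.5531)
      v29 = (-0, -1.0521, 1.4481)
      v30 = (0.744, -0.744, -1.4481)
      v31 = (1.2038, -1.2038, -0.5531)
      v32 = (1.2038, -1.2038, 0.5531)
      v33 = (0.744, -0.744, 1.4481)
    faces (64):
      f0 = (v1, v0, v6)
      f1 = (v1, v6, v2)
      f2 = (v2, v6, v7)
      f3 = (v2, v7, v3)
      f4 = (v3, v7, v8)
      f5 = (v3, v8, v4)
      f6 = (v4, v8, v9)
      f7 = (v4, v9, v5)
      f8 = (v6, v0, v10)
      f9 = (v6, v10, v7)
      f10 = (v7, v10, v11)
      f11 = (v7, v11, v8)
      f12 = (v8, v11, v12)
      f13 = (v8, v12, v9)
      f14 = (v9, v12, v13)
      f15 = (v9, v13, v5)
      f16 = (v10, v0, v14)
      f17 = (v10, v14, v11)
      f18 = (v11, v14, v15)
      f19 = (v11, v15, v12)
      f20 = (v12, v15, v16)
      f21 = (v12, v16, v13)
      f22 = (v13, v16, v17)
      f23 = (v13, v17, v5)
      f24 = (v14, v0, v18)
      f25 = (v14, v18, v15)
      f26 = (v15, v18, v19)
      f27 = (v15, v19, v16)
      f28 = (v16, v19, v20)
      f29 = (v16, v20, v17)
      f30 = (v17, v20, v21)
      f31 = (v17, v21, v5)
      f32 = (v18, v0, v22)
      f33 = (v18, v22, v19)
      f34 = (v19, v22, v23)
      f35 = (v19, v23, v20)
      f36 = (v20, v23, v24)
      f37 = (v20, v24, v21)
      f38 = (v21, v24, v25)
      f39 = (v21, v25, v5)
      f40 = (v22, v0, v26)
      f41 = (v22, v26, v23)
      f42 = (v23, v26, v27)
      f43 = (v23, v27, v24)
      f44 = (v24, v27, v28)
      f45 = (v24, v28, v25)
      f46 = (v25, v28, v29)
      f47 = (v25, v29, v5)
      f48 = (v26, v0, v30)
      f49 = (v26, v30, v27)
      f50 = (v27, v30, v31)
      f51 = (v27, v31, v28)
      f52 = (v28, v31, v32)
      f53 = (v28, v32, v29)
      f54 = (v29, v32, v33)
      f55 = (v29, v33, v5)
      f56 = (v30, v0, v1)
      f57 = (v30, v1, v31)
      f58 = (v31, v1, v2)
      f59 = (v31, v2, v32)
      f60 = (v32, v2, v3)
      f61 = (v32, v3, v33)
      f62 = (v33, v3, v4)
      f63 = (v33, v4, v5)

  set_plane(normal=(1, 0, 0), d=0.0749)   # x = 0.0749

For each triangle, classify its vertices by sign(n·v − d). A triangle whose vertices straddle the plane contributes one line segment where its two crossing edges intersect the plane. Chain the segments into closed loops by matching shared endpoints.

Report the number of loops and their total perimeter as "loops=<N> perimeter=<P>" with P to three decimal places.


loops=1 perimeter=10.919

Straddling triangles (20 of 64):
  (v1,v0,v6) [+-+] → (0.0749, 0, -1.76566)–(0.0749, 0.0749, -1.75558)  len=0.0756
  (v4,v9,v5) [++-] → (0.0749, 0.0749, 1.75558)–(0.0749, 0, 1.76566)  len=0.0756
  (v6,v0,v10) [+--] → (0.0749, 0.0749, -1.75558)–(0.0749, 1.02108, -1.4481)  len=0.9949
  (v6,v10,v7) [+-+] → (0.0749, 1.02108, -1.4481)–(0.0749, 1.06154, -1.39241)  len=0.0688
  (v7,v10,v11) [+--] → (0.0749, 1.06154, -1.39241)–(0.0749, 1.67138, -0.5531)  len=1.0375
  (v7,v11,v8) [+-+] → (0.0749, 1.67138, -0.5531)–(0.0749, 1.67138, -0.484273)  len=0.0688
  (v8,v11,v12) [+--] → (0.0749, 1.67138, -0.484273)–(0.0749, 1.67138, 0.5531)  len=1.0374
  (v8,v12,v9) [+-+] → (0.0749, 1.67138, 0.5531)–(0.0749, 1.60592, 0.643201)  len=0.1114
  (v9,v12,v13) [+--] → (0.0749, 1.60592, 0.643201)–(0.0749, 1.02108, 1.4481)  len=0.9949
  (v9,v13,v5) [+--] → (0.0749, 1.02108, 1.4481)–(0.0749, 0.0749, 1.75558)  len=0.9949
  (v26,v0,v30) [--+] → (0.0749, -0.0749, -1.75558)–(0.0749, -1.02108, -1.4481)  len=0.9949
  (v26,v30,v27) [-+-] → (0.0749, -1.02108, -1.4481)–(0.0749, -1.60592, -0.643201)  len=0.9949
  (v27,v30,v31) [-++] → (0.0749, -1.60592, -0.643201)–(0.0749, -1.67138, -0.5531)  len=0.1114
  (v27,v31,v28) [-+-] → (0.0749, -1.67138, -0.5531)–(0.0749, -1.67138, 0.484273)  len=1.0374
  (v28,v31,v32) [-++] → (0.0749, -1.67138, 0.484273)–(0.0749, -1.67138, 0.5531)  len=0.0688
  (v28,v32,v29) [-+-] → (0.0749, -1.67138, 0.5531)–(0.0749, -1.06154, 1.39241)  len=1.0375
  (v29,v32,v33) [-++] → (0.0749, -1.06154, 1.39241)–(0.0749, -1.02108, 1.4481)  len=0.0688
  (v29,v33,v5) [-+-] → (0.0749, -1.02108, 1.4481)–(0.0749, -0.0749, 1.75558)  len=0.9949
  (v30,v0,v1) [+-+] → (0.0749, -0.0749, -1.75558)–(0.0749, 0, -1.76566)  len=0.0756
  (v33,v4,v5) [++-] → (0.0749, 0, 1.76566)–(0.0749, -0.0749, 1.75558)  len=0.0756

Chained into 1 loop(s):
  loop 1: 20 segments, perimeter = 10.9195
Total perimeter = 10.919


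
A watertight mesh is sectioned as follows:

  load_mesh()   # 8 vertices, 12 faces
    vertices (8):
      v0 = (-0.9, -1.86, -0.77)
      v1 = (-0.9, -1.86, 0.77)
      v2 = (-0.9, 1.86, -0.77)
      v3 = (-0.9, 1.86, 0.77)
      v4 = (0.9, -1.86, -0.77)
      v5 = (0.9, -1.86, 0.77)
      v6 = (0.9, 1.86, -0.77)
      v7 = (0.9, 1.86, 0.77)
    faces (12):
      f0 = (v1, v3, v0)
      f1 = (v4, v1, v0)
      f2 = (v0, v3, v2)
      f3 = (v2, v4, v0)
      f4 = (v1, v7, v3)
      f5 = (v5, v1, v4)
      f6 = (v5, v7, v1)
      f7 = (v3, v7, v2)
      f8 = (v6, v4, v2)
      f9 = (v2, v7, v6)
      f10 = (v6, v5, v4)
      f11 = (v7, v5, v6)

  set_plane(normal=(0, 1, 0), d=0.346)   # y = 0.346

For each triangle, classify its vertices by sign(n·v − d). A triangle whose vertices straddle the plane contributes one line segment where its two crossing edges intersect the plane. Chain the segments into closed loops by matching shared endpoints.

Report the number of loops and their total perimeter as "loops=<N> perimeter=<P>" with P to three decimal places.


Straddling triangles (8 of 12):
  (v1,v3,v0) [-+-] → (-0.9, 0.346, 0.77)–(-0.9, 0.346, 0.143237)  len=0.6268
  (v0,v3,v2) [-++] → (-0.9, 0.346, 0.143237)–(-0.9, 0.346, -0.77)  len=0.9132
  (v2,v4,v0) [+--] → (-0.167419, 0.346, -0.77)–(-0.9, 0.346, -0.77)  len=0.7326
  (v1,v7,v3) [-++] → (0.167419, 0.346, 0.77)–(-0.9, 0.346, 0.77)  len=1.0674
  (v5,v7,v1) [-+-] → (0.9, 0.346, 0.77)–(0.167419, 0.346, 0.77)  len=0.7326
  (v6,v4,v2) [+-+] → (0.9, 0.346, -0.77)–(-0.167419, 0.346, -0.77)  len=1.0674
  (v6,v5,v4) [+--] → (0.9, 0.346, -0.143237)–(0.9, 0.346, -0.77)  len=0.6268
  (v7,v5,v6) [+-+] → (0.9, 0.346, 0.77)–(0.9, 0.346, -0.143237)  len=0.9132

Chained into 1 loop(s):
  loop 1: 8 segments, perimeter = 6.6800
Total perimeter = 6.680

loops=1 perimeter=6.680


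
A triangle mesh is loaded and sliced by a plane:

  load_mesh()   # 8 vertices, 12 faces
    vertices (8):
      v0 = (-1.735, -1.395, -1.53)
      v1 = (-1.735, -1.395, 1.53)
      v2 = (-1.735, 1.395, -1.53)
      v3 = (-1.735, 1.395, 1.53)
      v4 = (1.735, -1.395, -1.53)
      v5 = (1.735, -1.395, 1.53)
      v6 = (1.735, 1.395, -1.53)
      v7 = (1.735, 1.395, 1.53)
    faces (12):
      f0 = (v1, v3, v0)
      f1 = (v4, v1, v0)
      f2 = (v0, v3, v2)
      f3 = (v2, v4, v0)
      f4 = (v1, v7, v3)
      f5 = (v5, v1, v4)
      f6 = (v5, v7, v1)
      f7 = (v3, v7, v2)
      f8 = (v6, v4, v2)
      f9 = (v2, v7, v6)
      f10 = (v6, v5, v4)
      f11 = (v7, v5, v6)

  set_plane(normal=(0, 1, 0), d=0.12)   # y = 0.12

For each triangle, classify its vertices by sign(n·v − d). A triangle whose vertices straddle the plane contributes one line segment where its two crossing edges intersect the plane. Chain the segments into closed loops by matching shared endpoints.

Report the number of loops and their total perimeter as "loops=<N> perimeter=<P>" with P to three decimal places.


loops=1 perimeter=13.060

Straddling triangles (8 of 12):
  (v1,v3,v0) [-+-] → (-1.735, 0.12, 1.53)–(-1.735, 0.12, 0.131613)  len=1.3984
  (v0,v3,v2) [-++] → (-1.735, 0.12, 0.131613)–(-1.735, 0.12, -1.53)  len=1.6616
  (v2,v4,v0) [+--] → (-0.149247, 0.12, -1.53)–(-1.735, 0.12, -1.53)  len=1.5858
  (v1,v7,v3) [-++] → (0.149247, 0.12, 1.53)–(-1.735, 0.12, 1.53)  len=1.8842
  (v5,v7,v1) [-+-] → (1.735, 0.12, 1.53)–(0.149247, 0.12, 1.53)  len=1.5858
  (v6,v4,v2) [+-+] → (1.735, 0.12, -1.53)–(-0.149247, 0.12, -1.53)  len=1.8842
  (v6,v5,v4) [+--] → (1.735, 0.12, -0.131613)–(1.735, 0.12, -1.53)  len=1.3984
  (v7,v5,v6) [+-+] → (1.735, 0.12, 1.53)–(1.735, 0.12, -0.131613)  len=1.6616

Chained into 1 loop(s):
  loop 1: 8 segments, perimeter = 13.0600
Total perimeter = 13.060
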